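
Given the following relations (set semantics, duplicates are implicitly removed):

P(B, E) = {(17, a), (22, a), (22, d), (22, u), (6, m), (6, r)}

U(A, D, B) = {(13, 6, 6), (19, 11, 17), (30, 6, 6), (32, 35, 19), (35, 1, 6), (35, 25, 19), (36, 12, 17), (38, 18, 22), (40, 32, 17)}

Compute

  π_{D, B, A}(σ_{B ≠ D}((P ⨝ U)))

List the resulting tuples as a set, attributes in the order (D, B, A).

{(1, 6, 35), (11, 17, 19), (12, 17, 36), (18, 22, 38), (32, 17, 40)}

Joining P and U on B yields {(17, a, 19, 11), (17, a, 36, 12), (17, a, 40, 32), (22, a, 38, 18), (22, d, 38, 18), (22, u, 38, 18), (6, m, 13, 6), (6, m, 30, 6), (6, m, 35, 1), (6, r, 13, 6), (6, r, 30, 6), (6, r, 35, 1)}.
Filtering on B ≠ D leaves {(17, a, 19, 11), (17, a, 36, 12), (17, a, 40, 32), (22, a, 38, 18), (22, d, 38, 18), (22, u, 38, 18), (6, m, 35, 1), (6, r, 35, 1)}.
π_{D, B, A} gives {(1, 6, 35), (11, 17, 19), (12, 17, 36), (18, 22, 38), (32, 17, 40)} (3 duplicate(s) eliminated).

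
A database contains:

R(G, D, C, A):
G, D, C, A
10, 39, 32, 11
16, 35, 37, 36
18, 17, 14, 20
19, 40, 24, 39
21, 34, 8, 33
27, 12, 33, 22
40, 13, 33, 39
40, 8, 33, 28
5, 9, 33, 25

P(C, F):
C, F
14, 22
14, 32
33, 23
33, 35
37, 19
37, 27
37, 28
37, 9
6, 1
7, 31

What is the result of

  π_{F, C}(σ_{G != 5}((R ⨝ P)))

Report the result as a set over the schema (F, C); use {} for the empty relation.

Natural join on C: {(16, 35, 37, 36, 19), (16, 35, 37, 36, 27), (16, 35, 37, 36, 28), (16, 35, 37, 36, 9), (18, 17, 14, 20, 22), (18, 17, 14, 20, 32), (27, 12, 33, 22, 23), (27, 12, 33, 22, 35), (40, 13, 33, 39, 23), (40, 13, 33, 39, 35), (40, 8, 33, 28, 23), (40, 8, 33, 28, 35), (5, 9, 33, 25, 23), (5, 9, 33, 25, 35)}
Filtering on G != 5 leaves {(16, 35, 37, 36, 19), (16, 35, 37, 36, 27), (16, 35, 37, 36, 28), (16, 35, 37, 36, 9), (18, 17, 14, 20, 22), (18, 17, 14, 20, 32), (27, 12, 33, 22, 23), (27, 12, 33, 22, 35), (40, 13, 33, 39, 23), (40, 13, 33, 39, 35), (40, 8, 33, 28, 23), (40, 8, 33, 28, 35)}.
Keep only column(s) F, C (4 duplicate(s) eliminated): {(19, 37), (22, 14), (23, 33), (27, 37), (28, 37), (32, 14), (35, 33), (9, 37)}

{(19, 37), (22, 14), (23, 33), (27, 37), (28, 37), (32, 14), (35, 33), (9, 37)}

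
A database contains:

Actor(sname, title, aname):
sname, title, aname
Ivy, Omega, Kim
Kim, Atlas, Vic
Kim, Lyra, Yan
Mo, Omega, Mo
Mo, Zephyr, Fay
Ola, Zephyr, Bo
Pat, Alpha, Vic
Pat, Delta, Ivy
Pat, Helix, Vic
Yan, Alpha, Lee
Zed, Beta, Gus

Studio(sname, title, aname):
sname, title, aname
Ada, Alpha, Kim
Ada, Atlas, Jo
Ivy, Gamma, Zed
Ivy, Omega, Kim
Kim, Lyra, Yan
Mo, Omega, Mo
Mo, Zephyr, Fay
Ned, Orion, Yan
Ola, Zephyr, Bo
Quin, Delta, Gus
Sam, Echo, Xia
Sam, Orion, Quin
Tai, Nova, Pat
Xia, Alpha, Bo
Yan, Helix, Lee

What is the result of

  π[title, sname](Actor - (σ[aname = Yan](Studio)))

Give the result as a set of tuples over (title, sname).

{(Alpha, Pat), (Alpha, Yan), (Atlas, Kim), (Beta, Zed), (Delta, Pat), (Helix, Pat), (Omega, Ivy), (Omega, Mo), (Zephyr, Mo), (Zephyr, Ola)}

Selection aname = Yan: {(Kim, Lyra, Yan), (Ned, Orion, Yan)}
Set difference of the two operands is {(Ivy, Omega, Kim), (Kim, Atlas, Vic), (Mo, Omega, Mo), (Mo, Zephyr, Fay), (Ola, Zephyr, Bo), (Pat, Alpha, Vic), (Pat, Delta, Ivy), (Pat, Helix, Vic), (Yan, Alpha, Lee), (Zed, Beta, Gus)}.
π_{title, sname} gives {(Alpha, Pat), (Alpha, Yan), (Atlas, Kim), (Beta, Zed), (Delta, Pat), (Helix, Pat), (Omega, Ivy), (Omega, Mo), (Zephyr, Mo), (Zephyr, Ola)}.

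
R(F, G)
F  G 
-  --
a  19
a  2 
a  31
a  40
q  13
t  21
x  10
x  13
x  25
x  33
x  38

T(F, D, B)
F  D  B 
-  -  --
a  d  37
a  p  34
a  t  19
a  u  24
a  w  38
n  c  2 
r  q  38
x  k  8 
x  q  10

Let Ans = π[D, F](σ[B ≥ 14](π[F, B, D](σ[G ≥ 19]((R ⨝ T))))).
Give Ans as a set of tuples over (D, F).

R ⋈ T (natural join on F): {(a, 19, d, 37), (a, 19, p, 34), (a, 19, t, 19), (a, 19, u, 24), (a, 19, w, 38), (a, 2, d, 37), (a, 2, p, 34), (a, 2, t, 19), (a, 2, u, 24), (a, 2, w, 38), (a, 31, d, 37), (a, 31, p, 34), (a, 31, t, 19), (a, 31, u, 24), (a, 31, w, 38), (a, 40, d, 37), (a, 40, p, 34), (a, 40, t, 19), (a, 40, u, 24), (a, 40, w, 38), (x, 10, k, 8), (x, 10, q, 10), (x, 13, k, 8), (x, 13, q, 10), (x, 25, k, 8), (x, 25, q, 10), (x, 33, k, 8), (x, 33, q, 10), (x, 38, k, 8), (x, 38, q, 10)}
σ[G ≥ 19]: keep tuples satisfying G ≥ 19 → {(a, 19, d, 37), (a, 19, p, 34), (a, 19, t, 19), (a, 19, u, 24), (a, 19, w, 38), (a, 31, d, 37), (a, 31, p, 34), (a, 31, t, 19), (a, 31, u, 24), (a, 31, w, 38), (a, 40, d, 37), (a, 40, p, 34), (a, 40, t, 19), (a, 40, u, 24), (a, 40, w, 38), (x, 25, k, 8), (x, 25, q, 10), (x, 33, k, 8), (x, 33, q, 10), (x, 38, k, 8), (x, 38, q, 10)}
π[F, B, D]: project onto (F, B, D) (14 duplicate(s) eliminated) → {(a, 19, t), (a, 24, u), (a, 34, p), (a, 37, d), (a, 38, w), (x, 10, q), (x, 8, k)}
σ[B ≥ 14]: keep tuples satisfying B ≥ 14 → {(a, 19, t), (a, 24, u), (a, 34, p), (a, 37, d), (a, 38, w)}
π[D, F]: project onto (D, F) → {(d, a), (p, a), (t, a), (u, a), (w, a)}

{(d, a), (p, a), (t, a), (u, a), (w, a)}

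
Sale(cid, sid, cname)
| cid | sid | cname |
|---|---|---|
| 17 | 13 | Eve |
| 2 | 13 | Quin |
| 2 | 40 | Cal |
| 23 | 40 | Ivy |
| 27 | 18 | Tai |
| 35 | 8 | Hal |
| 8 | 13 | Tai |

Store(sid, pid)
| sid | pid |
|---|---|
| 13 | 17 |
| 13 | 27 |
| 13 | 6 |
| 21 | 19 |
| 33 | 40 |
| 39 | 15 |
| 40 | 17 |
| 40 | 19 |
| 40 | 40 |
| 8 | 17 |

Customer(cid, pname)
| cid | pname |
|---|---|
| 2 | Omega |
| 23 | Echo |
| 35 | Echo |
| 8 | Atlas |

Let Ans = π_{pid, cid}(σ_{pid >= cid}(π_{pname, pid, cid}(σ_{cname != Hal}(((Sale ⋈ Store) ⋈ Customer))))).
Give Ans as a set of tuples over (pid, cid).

{(17, 2), (17, 8), (19, 2), (27, 2), (27, 8), (40, 2), (40, 23), (6, 2)}

Joining Sale and Store on sid yields {(17, 13, Eve, 17), (17, 13, Eve, 27), (17, 13, Eve, 6), (2, 13, Quin, 17), (2, 13, Quin, 27), (2, 13, Quin, 6), (2, 40, Cal, 17), (2, 40, Cal, 19), (2, 40, Cal, 40), (23, 40, Ivy, 17), (23, 40, Ivy, 19), (23, 40, Ivy, 40), (35, 8, Hal, 17), (8, 13, Tai, 17), (8, 13, Tai, 27), (8, 13, Tai, 6)}.
Joining (Sale ⋈ Store) and Customer on cid yields {(2, 13, Quin, 17, Omega), (2, 13, Quin, 27, Omega), (2, 13, Quin, 6, Omega), (2, 40, Cal, 17, Omega), (2, 40, Cal, 19, Omega), (2, 40, Cal, 40, Omega), (23, 40, Ivy, 17, Echo), (23, 40, Ivy, 19, Echo), (23, 40, Ivy, 40, Echo), (35, 8, Hal, 17, Echo), (8, 13, Tai, 17, Atlas), (8, 13, Tai, 27, Atlas), (8, 13, Tai, 6, Atlas)}.
Apply σ_{cname != Hal}; surviving tuples: {(2, 13, Quin, 17, Omega), (2, 13, Quin, 27, Omega), (2, 13, Quin, 6, Omega), (2, 40, Cal, 17, Omega), (2, 40, Cal, 19, Omega), (2, 40, Cal, 40, Omega), (23, 40, Ivy, 17, Echo), (23, 40, Ivy, 19, Echo), (23, 40, Ivy, 40, Echo), (8, 13, Tai, 17, Atlas), (8, 13, Tai, 27, Atlas), (8, 13, Tai, 6, Atlas)}
π_{pname, pid, cid} gives {(Atlas, 17, 8), (Atlas, 27, 8), (Atlas, 6, 8), (Echo, 17, 23), (Echo, 19, 23), (Echo, 40, 23), (Omega, 17, 2), (Omega, 19, 2), (Omega, 27, 2), (Omega, 40, 2), (Omega, 6, 2)} (1 duplicate(s) eliminated).
Apply σ_{pid >= cid}; surviving tuples: {(Atlas, 17, 8), (Atlas, 27, 8), (Echo, 40, 23), (Omega, 17, 2), (Omega, 19, 2), (Omega, 27, 2), (Omega, 40, 2), (Omega, 6, 2)}
π_{pid, cid} gives {(17, 2), (17, 8), (19, 2), (27, 2), (27, 8), (40, 2), (40, 23), (6, 2)}.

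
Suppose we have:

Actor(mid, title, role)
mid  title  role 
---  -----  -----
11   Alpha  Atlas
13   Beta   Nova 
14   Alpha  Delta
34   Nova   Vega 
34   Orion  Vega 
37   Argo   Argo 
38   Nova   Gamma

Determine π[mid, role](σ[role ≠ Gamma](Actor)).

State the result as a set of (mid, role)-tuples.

Apply σ_{role ≠ Gamma}; surviving tuples: {(11, Alpha, Atlas), (13, Beta, Nova), (14, Alpha, Delta), (34, Nova, Vega), (34, Orion, Vega), (37, Argo, Argo)}
Keep only column(s) mid, role (1 duplicate(s) eliminated): {(11, Atlas), (13, Nova), (14, Delta), (34, Vega), (37, Argo)}

{(11, Atlas), (13, Nova), (14, Delta), (34, Vega), (37, Argo)}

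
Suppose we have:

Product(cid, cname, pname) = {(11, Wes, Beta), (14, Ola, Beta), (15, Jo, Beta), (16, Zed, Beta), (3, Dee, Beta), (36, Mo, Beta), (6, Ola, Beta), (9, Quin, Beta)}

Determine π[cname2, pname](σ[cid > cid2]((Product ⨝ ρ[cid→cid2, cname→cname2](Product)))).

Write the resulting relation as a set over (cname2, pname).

ρ[cid→cid2, cname→cname2]: schema becomes (cid2, cname2, pname); tuples unchanged.
Natural join on pname: {(11, Wes, Beta, 11, Wes), (11, Wes, Beta, 14, Ola), (11, Wes, Beta, 15, Jo), (11, Wes, Beta, 16, Zed), (11, Wes, Beta, 3, Dee), (11, Wes, Beta, 36, Mo), (11, Wes, Beta, 6, Ola), (11, Wes, Beta, 9, Quin), (14, Ola, Beta, 11, Wes), (14, Ola, Beta, 14, Ola), (14, Ola, Beta, 15, Jo), (14, Ola, Beta, 16, Zed), (14, Ola, Beta, 3, Dee), (14, Ola, Beta, 36, Mo), (14, Ola, Beta, 6, Ola), (14, Ola, Beta, 9, Quin), (15, Jo, Beta, 11, Wes), (15, Jo, Beta, 14, Ola), (15, Jo, Beta, 15, Jo), (15, Jo, Beta, 16, Zed), (15, Jo, Beta, 3, Dee), (15, Jo, Beta, 36, Mo), (15, Jo, Beta, 6, Ola), (15, Jo, Beta, 9, Quin), (16, Zed, Beta, 11, Wes), (16, Zed, Beta, 14, Ola), (16, Zed, Beta, 15, Jo), (16, Zed, Beta, 16, Zed), (16, Zed, Beta, 3, Dee), (16, Zed, Beta, 36, Mo), (16, Zed, Beta, 6, Ola), (16, Zed, Beta, 9, Quin), (3, Dee, Beta, 11, Wes), (3, Dee, Beta, 14, Ola), (3, Dee, Beta, 15, Jo), (3, Dee, Beta, 16, Zed), (3, Dee, Beta, 3, Dee), (3, Dee, Beta, 36, Mo), (3, Dee, Beta, 6, Ola), (3, Dee, Beta, 9, Quin), (36, Mo, Beta, 11, Wes), (36, Mo, Beta, 14, Ola), (36, Mo, Beta, 15, Jo), (36, Mo, Beta, 16, Zed), (36, Mo, Beta, 3, Dee), (36, Mo, Beta, 36, Mo), (36, Mo, Beta, 6, Ola), (36, Mo, Beta, 9, Quin), (6, Ola, Beta, 11, Wes), (6, Ola, Beta, 14, Ola), (6, Ola, Beta, 15, Jo), (6, Ola, Beta, 16, Zed), (6, Ola, Beta, 3, Dee), (6, Ola, Beta, 36, Mo), (6, Ola, Beta, 6, Ola), (6, Ola, Beta, 9, Quin), (9, Quin, Beta, 11, Wes), (9, Quin, Beta, 14, Ola), (9, Quin, Beta, 15, Jo), (9, Quin, Beta, 16, Zed), (9, Quin, Beta, 3, Dee), (9, Quin, Beta, 36, Mo), (9, Quin, Beta, 6, Ola), (9, Quin, Beta, 9, Quin)}
Filtering on cid > cid2 leaves {(11, Wes, Beta, 3, Dee), (11, Wes, Beta, 6, Ola), (11, Wes, Beta, 9, Quin), (14, Ola, Beta, 11, Wes), (14, Ola, Beta, 3, Dee), (14, Ola, Beta, 6, Ola), (14, Ola, Beta, 9, Quin), (15, Jo, Beta, 11, Wes), (15, Jo, Beta, 14, Ola), (15, Jo, Beta, 3, Dee), (15, Jo, Beta, 6, Ola), (15, Jo, Beta, 9, Quin), (16, Zed, Beta, 11, Wes), (16, Zed, Beta, 14, Ola), (16, Zed, Beta, 15, Jo), (16, Zed, Beta, 3, Dee), (16, Zed, Beta, 6, Ola), (16, Zed, Beta, 9, Quin), (36, Mo, Beta, 11, Wes), (36, Mo, Beta, 14, Ola), (36, Mo, Beta, 15, Jo), (36, Mo, Beta, 16, Zed), (36, Mo, Beta, 3, Dee), (36, Mo, Beta, 6, Ola), (36, Mo, Beta, 9, Quin), (6, Ola, Beta, 3, Dee), (9, Quin, Beta, 3, Dee), (9, Quin, Beta, 6, Ola)}.
π[cname2, pname]: project onto (cname2, pname) (22 duplicate(s) eliminated) → {(Dee, Beta), (Jo, Beta), (Ola, Beta), (Quin, Beta), (Wes, Beta), (Zed, Beta)}

{(Dee, Beta), (Jo, Beta), (Ola, Beta), (Quin, Beta), (Wes, Beta), (Zed, Beta)}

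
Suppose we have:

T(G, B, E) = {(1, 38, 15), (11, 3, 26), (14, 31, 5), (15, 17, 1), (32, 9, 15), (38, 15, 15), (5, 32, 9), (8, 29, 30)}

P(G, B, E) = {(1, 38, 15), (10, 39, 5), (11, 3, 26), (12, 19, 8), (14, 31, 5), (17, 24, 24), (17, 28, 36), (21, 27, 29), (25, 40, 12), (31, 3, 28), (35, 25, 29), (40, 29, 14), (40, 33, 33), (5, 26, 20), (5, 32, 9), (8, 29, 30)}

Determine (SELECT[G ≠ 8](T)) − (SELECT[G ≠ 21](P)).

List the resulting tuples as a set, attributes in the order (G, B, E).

{(15, 17, 1), (32, 9, 15), (38, 15, 15)}

Selection G ≠ 8: {(1, 38, 15), (11, 3, 26), (14, 31, 5), (15, 17, 1), (32, 9, 15), (38, 15, 15), (5, 32, 9)}
Selection G ≠ 21: {(1, 38, 15), (10, 39, 5), (11, 3, 26), (12, 19, 8), (14, 31, 5), (17, 24, 24), (17, 28, 36), (25, 40, 12), (31, 3, 28), (35, 25, 29), (40, 29, 14), (40, 33, 33), (5, 26, 20), (5, 32, 9), (8, 29, 30)}
Taking the difference: {(15, 17, 1), (32, 9, 15), (38, 15, 15)}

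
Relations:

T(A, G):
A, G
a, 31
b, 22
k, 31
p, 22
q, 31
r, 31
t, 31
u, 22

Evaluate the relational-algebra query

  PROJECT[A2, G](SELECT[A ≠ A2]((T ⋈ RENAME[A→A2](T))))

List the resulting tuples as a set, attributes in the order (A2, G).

{(a, 31), (b, 22), (k, 31), (p, 22), (q, 31), (r, 31), (t, 31), (u, 22)}

ρ[A→A2]: schema becomes (A2, G); tuples unchanged.
Natural join on G: {(a, 31, a), (a, 31, k), (a, 31, q), (a, 31, r), (a, 31, t), (b, 22, b), (b, 22, p), (b, 22, u), (k, 31, a), (k, 31, k), (k, 31, q), (k, 31, r), (k, 31, t), (p, 22, b), (p, 22, p), (p, 22, u), (q, 31, a), (q, 31, k), (q, 31, q), (q, 31, r), (q, 31, t), (r, 31, a), (r, 31, k), (r, 31, q), (r, 31, r), (r, 31, t), (t, 31, a), (t, 31, k), (t, 31, q), (t, 31, r), (t, 31, t), (u, 22, b), (u, 22, p), (u, 22, u)}
Apply σ_{A ≠ A2}; surviving tuples: {(a, 31, k), (a, 31, q), (a, 31, r), (a, 31, t), (b, 22, p), (b, 22, u), (k, 31, a), (k, 31, q), (k, 31, r), (k, 31, t), (p, 22, b), (p, 22, u), (q, 31, a), (q, 31, k), (q, 31, r), (q, 31, t), (r, 31, a), (r, 31, k), (r, 31, q), (r, 31, t), (t, 31, a), (t, 31, k), (t, 31, q), (t, 31, r), (u, 22, b), (u, 22, p)}
Projecting to A2, G (18 duplicate(s) eliminated): {(a, 31), (b, 22), (k, 31), (p, 22), (q, 31), (r, 31), (t, 31), (u, 22)}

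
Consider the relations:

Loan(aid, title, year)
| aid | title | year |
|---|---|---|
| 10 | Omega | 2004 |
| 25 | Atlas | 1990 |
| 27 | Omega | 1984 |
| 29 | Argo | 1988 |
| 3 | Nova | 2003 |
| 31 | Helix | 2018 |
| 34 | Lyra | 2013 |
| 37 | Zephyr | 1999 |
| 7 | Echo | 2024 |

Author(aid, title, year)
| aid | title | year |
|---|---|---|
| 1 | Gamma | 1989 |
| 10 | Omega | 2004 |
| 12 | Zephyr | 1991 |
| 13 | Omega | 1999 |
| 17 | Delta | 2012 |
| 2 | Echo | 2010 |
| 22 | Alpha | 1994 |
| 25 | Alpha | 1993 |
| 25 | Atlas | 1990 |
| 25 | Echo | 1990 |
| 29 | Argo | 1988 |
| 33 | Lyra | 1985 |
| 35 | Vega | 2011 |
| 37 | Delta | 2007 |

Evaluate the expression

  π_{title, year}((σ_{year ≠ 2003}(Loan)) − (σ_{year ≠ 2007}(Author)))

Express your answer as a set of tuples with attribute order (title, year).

σ[year ≠ 2003]: keep tuples satisfying year ≠ 2003 → {(10, Omega, 2004), (25, Atlas, 1990), (27, Omega, 1984), (29, Argo, 1988), (31, Helix, 2018), (34, Lyra, 2013), (37, Zephyr, 1999), (7, Echo, 2024)}
σ[year ≠ 2007]: keep tuples satisfying year ≠ 2007 → {(1, Gamma, 1989), (10, Omega, 2004), (12, Zephyr, 1991), (13, Omega, 1999), (17, Delta, 2012), (2, Echo, 2010), (22, Alpha, 1994), (25, Alpha, 1993), (25, Atlas, 1990), (25, Echo, 1990), (29, Argo, 1988), (33, Lyra, 1985), (35, Vega, 2011)}
Difference: {(10, Omega, 2004), (25, Atlas, 1990), (27, Omega, 1984), (29, Argo, 1988), (31, Helix, 2018), (34, Lyra, 2013), (37, Zephyr, 1999), (7, Echo, 2024)} with {(1, Gamma, 1989), (10, Omega, 2004), (12, Zephyr, 1991), (13, Omega, 1999), (17, Delta, 2012), (2, Echo, 2010), (22, Alpha, 1994), (25, Alpha, 1993), (25, Atlas, 1990), (25, Echo, 1990), (29, Argo, 1988), (33, Lyra, 1985), (35, Vega, 2011)} → {(27, Omega, 1984), (31, Helix, 2018), (34, Lyra, 2013), (37, Zephyr, 1999), (7, Echo, 2024)}
π[title, year]: project onto (title, year) → {(Echo, 2024), (Helix, 2018), (Lyra, 2013), (Omega, 1984), (Zephyr, 1999)}

{(Echo, 2024), (Helix, 2018), (Lyra, 2013), (Omega, 1984), (Zephyr, 1999)}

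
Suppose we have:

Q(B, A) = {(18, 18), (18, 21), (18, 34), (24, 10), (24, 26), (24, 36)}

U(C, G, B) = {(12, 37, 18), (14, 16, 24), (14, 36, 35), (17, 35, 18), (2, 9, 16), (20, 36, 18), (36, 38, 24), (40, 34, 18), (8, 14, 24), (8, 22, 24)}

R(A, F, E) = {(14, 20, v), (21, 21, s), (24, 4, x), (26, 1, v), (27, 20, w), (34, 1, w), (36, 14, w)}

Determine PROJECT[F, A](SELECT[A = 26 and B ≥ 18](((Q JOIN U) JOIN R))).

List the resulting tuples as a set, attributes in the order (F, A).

{(1, 26)}

Joining Q and U on B yields {(18, 18, 12, 37), (18, 18, 17, 35), (18, 18, 20, 36), (18, 18, 40, 34), (18, 21, 12, 37), (18, 21, 17, 35), (18, 21, 20, 36), (18, 21, 40, 34), (18, 34, 12, 37), (18, 34, 17, 35), (18, 34, 20, 36), (18, 34, 40, 34), (24, 10, 14, 16), (24, 10, 36, 38), (24, 10, 8, 14), (24, 10, 8, 22), (24, 26, 14, 16), (24, 26, 36, 38), (24, 26, 8, 14), (24, 26, 8, 22), (24, 36, 14, 16), (24, 36, 36, 38), (24, 36, 8, 14), (24, 36, 8, 22)}.
Joining (Q JOIN U) and R on A yields {(18, 21, 12, 37, 21, s), (18, 21, 17, 35, 21, s), (18, 21, 20, 36, 21, s), (18, 21, 40, 34, 21, s), (18, 34, 12, 37, 1, w), (18, 34, 17, 35, 1, w), (18, 34, 20, 36, 1, w), (18, 34, 40, 34, 1, w), (24, 26, 14, 16, 1, v), (24, 26, 36, 38, 1, v), (24, 26, 8, 14, 1, v), (24, 26, 8, 22, 1, v), (24, 36, 14, 16, 14, w), (24, 36, 36, 38, 14, w), (24, 36, 8, 14, 14, w), (24, 36, 8, 22, 14, w)}.
σ[A = 26 and B ≥ 18]: keep tuples satisfying A = 26 and B ≥ 18 → {(24, 26, 14, 16, 1, v), (24, 26, 36, 38, 1, v), (24, 26, 8, 14, 1, v), (24, 26, 8, 22, 1, v)}
Keep only column(s) F, A (3 duplicate(s) eliminated): {(1, 26)}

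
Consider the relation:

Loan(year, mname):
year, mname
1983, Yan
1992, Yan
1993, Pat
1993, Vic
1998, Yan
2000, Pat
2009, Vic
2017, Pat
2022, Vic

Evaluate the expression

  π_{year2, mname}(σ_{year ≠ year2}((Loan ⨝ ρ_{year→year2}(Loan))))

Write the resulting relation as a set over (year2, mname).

{(1983, Yan), (1992, Yan), (1993, Pat), (1993, Vic), (1998, Yan), (2000, Pat), (2009, Vic), (2017, Pat), (2022, Vic)}

ρ[year→year2]: schema becomes (year2, mname); tuples unchanged.
Natural join on mname: {(1983, Yan, 1983), (1983, Yan, 1992), (1983, Yan, 1998), (1992, Yan, 1983), (1992, Yan, 1992), (1992, Yan, 1998), (1993, Pat, 1993), (1993, Pat, 2000), (1993, Pat, 2017), (1993, Vic, 1993), (1993, Vic, 2009), (1993, Vic, 2022), (1998, Yan, 1983), (1998, Yan, 1992), (1998, Yan, 1998), (2000, Pat, 1993), (2000, Pat, 2000), (2000, Pat, 2017), (2009, Vic, 1993), (2009, Vic, 2009), (2009, Vic, 2022), (2017, Pat, 1993), (2017, Pat, 2000), (2017, Pat, 2017), (2022, Vic, 1993), (2022, Vic, 2009), (2022, Vic, 2022)}
Selection year ≠ year2: {(1983, Yan, 1992), (1983, Yan, 1998), (1992, Yan, 1983), (1992, Yan, 1998), (1993, Pat, 2000), (1993, Pat, 2017), (1993, Vic, 2009), (1993, Vic, 2022), (1998, Yan, 1983), (1998, Yan, 1992), (2000, Pat, 1993), (2000, Pat, 2017), (2009, Vic, 1993), (2009, Vic, 2022), (2017, Pat, 1993), (2017, Pat, 2000), (2022, Vic, 1993), (2022, Vic, 2009)}
π[year2, mname]: project onto (year2, mname) (9 duplicate(s) eliminated) → {(1983, Yan), (1992, Yan), (1993, Pat), (1993, Vic), (1998, Yan), (2000, Pat), (2009, Vic), (2017, Pat), (2022, Vic)}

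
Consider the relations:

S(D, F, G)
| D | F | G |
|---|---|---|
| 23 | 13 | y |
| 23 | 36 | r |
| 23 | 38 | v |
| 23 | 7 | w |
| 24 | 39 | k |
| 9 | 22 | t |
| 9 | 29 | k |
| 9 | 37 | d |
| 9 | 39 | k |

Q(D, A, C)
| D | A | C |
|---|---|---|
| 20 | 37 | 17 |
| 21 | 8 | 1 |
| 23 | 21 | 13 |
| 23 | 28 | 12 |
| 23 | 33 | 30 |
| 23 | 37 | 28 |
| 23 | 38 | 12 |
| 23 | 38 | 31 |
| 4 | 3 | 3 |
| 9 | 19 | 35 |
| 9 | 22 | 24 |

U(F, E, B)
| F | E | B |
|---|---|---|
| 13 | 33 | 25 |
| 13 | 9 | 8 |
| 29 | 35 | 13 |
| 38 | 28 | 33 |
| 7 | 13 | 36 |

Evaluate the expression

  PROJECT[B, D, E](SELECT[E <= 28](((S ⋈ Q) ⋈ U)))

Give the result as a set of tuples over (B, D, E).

{(33, 23, 28), (36, 23, 13), (8, 23, 9)}

S ⋈ Q (natural join on D): {(23, 13, y, 21, 13), (23, 13, y, 28, 12), (23, 13, y, 33, 30), (23, 13, y, 37, 28), (23, 13, y, 38, 12), (23, 13, y, 38, 31), (23, 36, r, 21, 13), (23, 36, r, 28, 12), (23, 36, r, 33, 30), (23, 36, r, 37, 28), (23, 36, r, 38, 12), (23, 36, r, 38, 31), (23, 38, v, 21, 13), (23, 38, v, 28, 12), (23, 38, v, 33, 30), (23, 38, v, 37, 28), (23, 38, v, 38, 12), (23, 38, v, 38, 31), (23, 7, w, 21, 13), (23, 7, w, 28, 12), (23, 7, w, 33, 30), (23, 7, w, 37, 28), (23, 7, w, 38, 12), (23, 7, w, 38, 31), (9, 22, t, 19, 35), (9, 22, t, 22, 24), (9, 29, k, 19, 35), (9, 29, k, 22, 24), (9, 37, d, 19, 35), (9, 37, d, 22, 24), (9, 39, k, 19, 35), (9, 39, k, 22, 24)}
(S ⋈ Q) ⋈ U (natural join on F): {(23, 13, y, 21, 13, 33, 25), (23, 13, y, 21, 13, 9, 8), (23, 13, y, 28, 12, 33, 25), (23, 13, y, 28, 12, 9, 8), (23, 13, y, 33, 30, 33, 25), (23, 13, y, 33, 30, 9, 8), (23, 13, y, 37, 28, 33, 25), (23, 13, y, 37, 28, 9, 8), (23, 13, y, 38, 12, 33, 25), (23, 13, y, 38, 12, 9, 8), (23, 13, y, 38, 31, 33, 25), (23, 13, y, 38, 31, 9, 8), (23, 38, v, 21, 13, 28, 33), (23, 38, v, 28, 12, 28, 33), (23, 38, v, 33, 30, 28, 33), (23, 38, v, 37, 28, 28, 33), (23, 38, v, 38, 12, 28, 33), (23, 38, v, 38, 31, 28, 33), (23, 7, w, 21, 13, 13, 36), (23, 7, w, 28, 12, 13, 36), (23, 7, w, 33, 30, 13, 36), (23, 7, w, 37, 28, 13, 36), (23, 7, w, 38, 12, 13, 36), (23, 7, w, 38, 31, 13, 36), (9, 29, k, 19, 35, 35, 13), (9, 29, k, 22, 24, 35, 13)}
Selection E <= 28: {(23, 13, y, 21, 13, 9, 8), (23, 13, y, 28, 12, 9, 8), (23, 13, y, 33, 30, 9, 8), (23, 13, y, 37, 28, 9, 8), (23, 13, y, 38, 12, 9, 8), (23, 13, y, 38, 31, 9, 8), (23, 38, v, 21, 13, 28, 33), (23, 38, v, 28, 12, 28, 33), (23, 38, v, 33, 30, 28, 33), (23, 38, v, 37, 28, 28, 33), (23, 38, v, 38, 12, 28, 33), (23, 38, v, 38, 31, 28, 33), (23, 7, w, 21, 13, 13, 36), (23, 7, w, 28, 12, 13, 36), (23, 7, w, 33, 30, 13, 36), (23, 7, w, 37, 28, 13, 36), (23, 7, w, 38, 12, 13, 36), (23, 7, w, 38, 31, 13, 36)}
π[B, D, E]: project onto (B, D, E) (15 duplicate(s) eliminated) → {(33, 23, 28), (36, 23, 13), (8, 23, 9)}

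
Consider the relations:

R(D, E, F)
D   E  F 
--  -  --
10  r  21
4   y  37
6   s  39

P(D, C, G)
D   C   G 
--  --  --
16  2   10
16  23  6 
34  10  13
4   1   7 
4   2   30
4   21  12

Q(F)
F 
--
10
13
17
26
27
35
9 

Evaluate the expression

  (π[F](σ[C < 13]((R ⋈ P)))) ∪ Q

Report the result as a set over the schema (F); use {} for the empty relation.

{10, 13, 17, 26, 27, 35, 37, 9}

R ⋈ P (natural join on D): {(4, y, 37, 1, 7), (4, y, 37, 2, 30), (4, y, 37, 21, 12)}
Apply σ_{C < 13}; surviving tuples: {(4, y, 37, 1, 7), (4, y, 37, 2, 30)}
Keep only column(s) F (1 duplicate(s) eliminated): {37}
Set union of the two operands is {10, 13, 17, 26, 27, 35, 37, 9}.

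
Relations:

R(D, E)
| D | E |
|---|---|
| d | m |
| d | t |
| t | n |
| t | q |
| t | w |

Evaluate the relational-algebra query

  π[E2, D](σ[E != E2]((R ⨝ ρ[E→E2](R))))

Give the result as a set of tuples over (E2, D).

ρ[E→E2]: schema becomes (D, E2); tuples unchanged.
Joining R and ρ[E→E2](R) on D yields {(d, m, m), (d, m, t), (d, t, m), (d, t, t), (t, n, n), (t, n, q), (t, n, w), (t, q, n), (t, q, q), (t, q, w), (t, w, n), (t, w, q), (t, w, w)}.
Apply σ_{E != E2}; surviving tuples: {(d, m, t), (d, t, m), (t, n, q), (t, n, w), (t, q, n), (t, q, w), (t, w, n), (t, w, q)}
Projecting to E2, D (3 duplicate(s) eliminated): {(m, d), (n, t), (q, t), (t, d), (w, t)}

{(m, d), (n, t), (q, t), (t, d), (w, t)}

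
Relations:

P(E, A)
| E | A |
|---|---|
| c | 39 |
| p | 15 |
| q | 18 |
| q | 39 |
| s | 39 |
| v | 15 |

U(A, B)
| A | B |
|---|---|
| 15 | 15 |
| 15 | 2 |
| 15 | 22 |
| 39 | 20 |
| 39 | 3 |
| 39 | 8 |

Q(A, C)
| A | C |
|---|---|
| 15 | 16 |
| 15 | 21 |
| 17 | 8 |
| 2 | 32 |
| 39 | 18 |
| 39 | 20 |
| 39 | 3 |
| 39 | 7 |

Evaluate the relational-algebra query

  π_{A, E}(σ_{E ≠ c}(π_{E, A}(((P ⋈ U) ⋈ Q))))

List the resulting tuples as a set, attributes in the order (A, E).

Natural join on A: {(c, 39, 20), (c, 39, 3), (c, 39, 8), (p, 15, 15), (p, 15, 2), (p, 15, 22), (q, 39, 20), (q, 39, 3), (q, 39, 8), (s, 39, 20), (s, 39, 3), (s, 39, 8), (v, 15, 15), (v, 15, 2), (v, 15, 22)}
Natural join on A: {(c, 39, 20, 18), (c, 39, 20, 20), (c, 39, 20, 3), (c, 39, 20, 7), (c, 39, 3, 18), (c, 39, 3, 20), (c, 39, 3, 3), (c, 39, 3, 7), (c, 39, 8, 18), (c, 39, 8, 20), (c, 39, 8, 3), (c, 39, 8, 7), (p, 15, 15, 16), (p, 15, 15, 21), (p, 15, 2, 16), (p, 15, 2, 21), (p, 15, 22, 16), (p, 15, 22, 21), (q, 39, 20, 18), (q, 39, 20, 20), (q, 39, 20, 3), (q, 39, 20, 7), (q, 39, 3, 18), (q, 39, 3, 20), (q, 39, 3, 3), (q, 39, 3, 7), (q, 39, 8, 18), (q, 39, 8, 20), (q, 39, 8, 3), (q, 39, 8, 7), (s, 39, 20, 18), (s, 39, 20, 20), (s, 39, 20, 3), (s, 39, 20, 7), (s, 39, 3, 18), (s, 39, 3, 20), (s, 39, 3, 3), (s, 39, 3, 7), (s, 39, 8, 18), (s, 39, 8, 20), (s, 39, 8, 3), (s, 39, 8, 7), (v, 15, 15, 16), (v, 15, 15, 21), (v, 15, 2, 16), (v, 15, 2, 21), (v, 15, 22, 16), (v, 15, 22, 21)}
π_{E, A} gives {(c, 39), (p, 15), (q, 39), (s, 39), (v, 15)} (43 duplicate(s) eliminated).
σ[E ≠ c]: keep tuples satisfying E ≠ c → {(p, 15), (q, 39), (s, 39), (v, 15)}
π_{A, E} gives {(15, p), (15, v), (39, q), (39, s)}.

{(15, p), (15, v), (39, q), (39, s)}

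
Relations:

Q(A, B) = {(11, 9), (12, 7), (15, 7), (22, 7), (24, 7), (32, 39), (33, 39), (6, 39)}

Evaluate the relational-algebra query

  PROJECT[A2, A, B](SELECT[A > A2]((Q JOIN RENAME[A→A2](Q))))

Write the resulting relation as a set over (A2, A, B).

ρ[A→A2]: schema becomes (A2, B); tuples unchanged.
Joining Q and RENAME[A→A2](Q) on B yields {(11, 9, 11), (12, 7, 12), (12, 7, 15), (12, 7, 22), (12, 7, 24), (15, 7, 12), (15, 7, 15), (15, 7, 22), (15, 7, 24), (22, 7, 12), (22, 7, 15), (22, 7, 22), (22, 7, 24), (24, 7, 12), (24, 7, 15), (24, 7, 22), (24, 7, 24), (32, 39, 32), (32, 39, 33), (32, 39, 6), (33, 39, 32), (33, 39, 33), (33, 39, 6), (6, 39, 32), (6, 39, 33), (6, 39, 6)}.
Apply σ_{A > A2}; surviving tuples: {(15, 7, 12), (22, 7, 12), (22, 7, 15), (24, 7, 12), (24, 7, 15), (24, 7, 22), (32, 39, 6), (33, 39, 32), (33, 39, 6)}
Projecting to A2, A, B: {(12, 15, 7), (12, 22, 7), (12, 24, 7), (15, 22, 7), (15, 24, 7), (22, 24, 7), (32, 33, 39), (6, 32, 39), (6, 33, 39)}

{(12, 15, 7), (12, 22, 7), (12, 24, 7), (15, 22, 7), (15, 24, 7), (22, 24, 7), (32, 33, 39), (6, 32, 39), (6, 33, 39)}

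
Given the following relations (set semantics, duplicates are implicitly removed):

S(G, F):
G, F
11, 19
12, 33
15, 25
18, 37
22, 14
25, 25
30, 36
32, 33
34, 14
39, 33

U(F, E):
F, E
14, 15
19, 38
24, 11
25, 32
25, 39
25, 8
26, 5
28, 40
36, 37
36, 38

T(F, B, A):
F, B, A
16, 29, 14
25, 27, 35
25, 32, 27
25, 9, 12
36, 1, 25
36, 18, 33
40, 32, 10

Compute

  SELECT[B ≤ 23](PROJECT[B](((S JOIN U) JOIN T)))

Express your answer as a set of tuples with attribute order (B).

{1, 18, 9}

S ⋈ U (natural join on F): {(11, 19, 38), (15, 25, 32), (15, 25, 39), (15, 25, 8), (22, 14, 15), (25, 25, 32), (25, 25, 39), (25, 25, 8), (30, 36, 37), (30, 36, 38), (34, 14, 15)}
(S JOIN U) ⋈ T (natural join on F): {(15, 25, 32, 27, 35), (15, 25, 32, 32, 27), (15, 25, 32, 9, 12), (15, 25, 39, 27, 35), (15, 25, 39, 32, 27), (15, 25, 39, 9, 12), (15, 25, 8, 27, 35), (15, 25, 8, 32, 27), (15, 25, 8, 9, 12), (25, 25, 32, 27, 35), (25, 25, 32, 32, 27), (25, 25, 32, 9, 12), (25, 25, 39, 27, 35), (25, 25, 39, 32, 27), (25, 25, 39, 9, 12), (25, 25, 8, 27, 35), (25, 25, 8, 32, 27), (25, 25, 8, 9, 12), (30, 36, 37, 1, 25), (30, 36, 37, 18, 33), (30, 36, 38, 1, 25), (30, 36, 38, 18, 33)}
π[B]: project onto (B) (17 duplicate(s) eliminated) → {1, 18, 27, 32, 9}
Apply σ_{B ≤ 23}; surviving tuples: {1, 18, 9}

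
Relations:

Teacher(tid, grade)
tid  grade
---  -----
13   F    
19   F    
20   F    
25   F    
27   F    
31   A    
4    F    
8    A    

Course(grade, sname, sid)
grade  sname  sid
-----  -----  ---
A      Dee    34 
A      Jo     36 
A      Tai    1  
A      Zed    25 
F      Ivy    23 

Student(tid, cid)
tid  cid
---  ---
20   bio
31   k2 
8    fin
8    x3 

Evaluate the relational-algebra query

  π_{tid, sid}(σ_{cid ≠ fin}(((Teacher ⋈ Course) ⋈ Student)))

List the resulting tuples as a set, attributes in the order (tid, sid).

Teacher ⋈ Course (natural join on grade): {(13, F, Ivy, 23), (19, F, Ivy, 23), (20, F, Ivy, 23), (25, F, Ivy, 23), (27, F, Ivy, 23), (31, A, Dee, 34), (31, A, Jo, 36), (31, A, Tai, 1), (31, A, Zed, 25), (4, F, Ivy, 23), (8, A, Dee, 34), (8, A, Jo, 36), (8, A, Tai, 1), (8, A, Zed, 25)}
(Teacher ⋈ Course) ⋈ Student (natural join on tid): {(20, F, Ivy, 23, bio), (31, A, Dee, 34, k2), (31, A, Jo, 36, k2), (31, A, Tai, 1, k2), (31, A, Zed, 25, k2), (8, A, Dee, 34, fin), (8, A, Dee, 34, x3), (8, A, Jo, 36, fin), (8, A, Jo, 36, x3), (8, A, Tai, 1, fin), (8, A, Tai, 1, x3), (8, A, Zed, 25, fin), (8, A, Zed, 25, x3)}
Selection cid ≠ fin: {(20, F, Ivy, 23, bio), (31, A, Dee, 34, k2), (31, A, Jo, 36, k2), (31, A, Tai, 1, k2), (31, A, Zed, 25, k2), (8, A, Dee, 34, x3), (8, A, Jo, 36, x3), (8, A, Tai, 1, x3), (8, A, Zed, 25, x3)}
π[tid, sid]: project onto (tid, sid) → {(20, 23), (31, 1), (31, 25), (31, 34), (31, 36), (8, 1), (8, 25), (8, 34), (8, 36)}

{(20, 23), (31, 1), (31, 25), (31, 34), (31, 36), (8, 1), (8, 25), (8, 34), (8, 36)}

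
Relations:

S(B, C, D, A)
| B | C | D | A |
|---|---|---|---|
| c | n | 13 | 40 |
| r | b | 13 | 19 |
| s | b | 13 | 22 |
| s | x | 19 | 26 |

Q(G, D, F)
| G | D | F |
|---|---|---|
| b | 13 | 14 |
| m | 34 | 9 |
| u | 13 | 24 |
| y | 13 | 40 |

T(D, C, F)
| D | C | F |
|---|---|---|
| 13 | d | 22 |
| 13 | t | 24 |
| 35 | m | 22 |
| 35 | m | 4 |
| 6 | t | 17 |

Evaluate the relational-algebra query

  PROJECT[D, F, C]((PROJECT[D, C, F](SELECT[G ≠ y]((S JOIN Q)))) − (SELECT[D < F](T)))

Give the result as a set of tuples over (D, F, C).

{(13, 14, b), (13, 14, n), (13, 24, b), (13, 24, n)}

Joining S and Q on D yields {(c, n, 13, 40, b, 14), (c, n, 13, 40, u, 24), (c, n, 13, 40, y, 40), (r, b, 13, 19, b, 14), (r, b, 13, 19, u, 24), (r, b, 13, 19, y, 40), (s, b, 13, 22, b, 14), (s, b, 13, 22, u, 24), (s, b, 13, 22, y, 40)}.
σ[G ≠ y]: keep tuples satisfying G ≠ y → {(c, n, 13, 40, b, 14), (c, n, 13, 40, u, 24), (r, b, 13, 19, b, 14), (r, b, 13, 19, u, 24), (s, b, 13, 22, b, 14), (s, b, 13, 22, u, 24)}
Keep only column(s) D, C, F (2 duplicate(s) eliminated): {(13, b, 14), (13, b, 24), (13, n, 14), (13, n, 24)}
σ[D < F]: keep tuples satisfying D < F → {(13, d, 22), (13, t, 24), (6, t, 17)}
Taking the difference: {(13, b, 14), (13, b, 24), (13, n, 14), (13, n, 24)}
Keep only column(s) D, F, C: {(13, 14, b), (13, 14, n), (13, 24, b), (13, 24, n)}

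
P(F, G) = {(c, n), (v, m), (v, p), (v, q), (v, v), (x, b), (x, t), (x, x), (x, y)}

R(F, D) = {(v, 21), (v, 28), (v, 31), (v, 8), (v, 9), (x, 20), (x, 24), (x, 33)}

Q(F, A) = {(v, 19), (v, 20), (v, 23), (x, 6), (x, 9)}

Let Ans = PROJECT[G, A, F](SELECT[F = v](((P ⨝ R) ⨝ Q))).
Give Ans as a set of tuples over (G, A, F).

{(m, 19, v), (m, 20, v), (m, 23, v), (p, 19, v), (p, 20, v), (p, 23, v), (q, 19, v), (q, 20, v), (q, 23, v), (v, 19, v), (v, 20, v), (v, 23, v)}

Natural join on F: {(v, m, 21), (v, m, 28), (v, m, 31), (v, m, 8), (v, m, 9), (v, p, 21), (v, p, 28), (v, p, 31), (v, p, 8), (v, p, 9), (v, q, 21), (v, q, 28), (v, q, 31), (v, q, 8), (v, q, 9), (v, v, 21), (v, v, 28), (v, v, 31), (v, v, 8), (v, v, 9), (x, b, 20), (x, b, 24), (x, b, 33), (x, t, 20), (x, t, 24), (x, t, 33), (x, x, 20), (x, x, 24), (x, x, 33), (x, y, 20), (x, y, 24), (x, y, 33)}
Natural join on F: {(v, m, 21, 19), (v, m, 21, 20), (v, m, 21, 23), (v, m, 28, 19), (v, m, 28, 20), (v, m, 28, 23), (v, m, 31, 19), (v, m, 31, 20), (v, m, 31, 23), (v, m, 8, 19), (v, m, 8, 20), (v, m, 8, 23), (v, m, 9, 19), (v, m, 9, 20), (v, m, 9, 23), (v, p, 21, 19), (v, p, 21, 20), (v, p, 21, 23), (v, p, 28, 19), (v, p, 28, 20), (v, p, 28, 23), (v, p, 31, 19), (v, p, 31, 20), (v, p, 31, 23), (v, p, 8, 19), (v, p, 8, 20), (v, p, 8, 23), (v, p, 9, 19), (v, p, 9, 20), (v, p, 9, 23), (v, q, 21, 19), (v, q, 21, 20), (v, q, 21, 23), (v, q, 28, 19), (v, q, 28, 20), (v, q, 28, 23), (v, q, 31, 19), (v, q, 31, 20), (v, q, 31, 23), (v, q, 8, 19), (v, q, 8, 20), (v, q, 8, 23), (v, q, 9, 19), (v, q, 9, 20), (v, q, 9, 23), (v, v, 21, 19), (v, v, 21, 20), (v, v, 21, 23), (v, v, 28, 19), (v, v, 28, 20), (v, v, 28, 23), (v, v, 31, 19), (v, v, 31, 20), (v, v, 31, 23), (v, v, 8, 19), (v, v, 8, 20), (v, v, 8, 23), (v, v, 9, 19), (v, v, 9, 20), (v, v, 9, 23), (x, b, 20, 6), (x, b, 20, 9), (x, b, 24, 6), (x, b, 24, 9), (x, b, 33, 6), (x, b, 33, 9), (x, t, 20, 6), (x, t, 20, 9), (x, t, 24, 6), (x, t, 24, 9), (x, t, 33, 6), (x, t, 33, 9), (x, x, 20, 6), (x, x, 20, 9), (x, x, 24, 6), (x, x, 24, 9), (x, x, 33, 6), (x, x, 33, 9), (x, y, 20, 6), (x, y, 20, 9), (x, y, 24, 6), (x, y, 24, 9), (x, y, 33, 6), (x, y, 33, 9)}
σ[F = v]: keep tuples satisfying F = v → {(v, m, 21, 19), (v, m, 21, 20), (v, m, 21, 23), (v, m, 28, 19), (v, m, 28, 20), (v, m, 28, 23), (v, m, 31, 19), (v, m, 31, 20), (v, m, 31, 23), (v, m, 8, 19), (v, m, 8, 20), (v, m, 8, 23), (v, m, 9, 19), (v, m, 9, 20), (v, m, 9, 23), (v, p, 21, 19), (v, p, 21, 20), (v, p, 21, 23), (v, p, 28, 19), (v, p, 28, 20), (v, p, 28, 23), (v, p, 31, 19), (v, p, 31, 20), (v, p, 31, 23), (v, p, 8, 19), (v, p, 8, 20), (v, p, 8, 23), (v, p, 9, 19), (v, p, 9, 20), (v, p, 9, 23), (v, q, 21, 19), (v, q, 21, 20), (v, q, 21, 23), (v, q, 28, 19), (v, q, 28, 20), (v, q, 28, 23), (v, q, 31, 19), (v, q, 31, 20), (v, q, 31, 23), (v, q, 8, 19), (v, q, 8, 20), (v, q, 8, 23), (v, q, 9, 19), (v, q, 9, 20), (v, q, 9, 23), (v, v, 21, 19), (v, v, 21, 20), (v, v, 21, 23), (v, v, 28, 19), (v, v, 28, 20), (v, v, 28, 23), (v, v, 31, 19), (v, v, 31, 20), (v, v, 31, 23), (v, v, 8, 19), (v, v, 8, 20), (v, v, 8, 23), (v, v, 9, 19), (v, v, 9, 20), (v, v, 9, 23)}
Keep only column(s) G, A, F (48 duplicate(s) eliminated): {(m, 19, v), (m, 20, v), (m, 23, v), (p, 19, v), (p, 20, v), (p, 23, v), (q, 19, v), (q, 20, v), (q, 23, v), (v, 19, v), (v, 20, v), (v, 23, v)}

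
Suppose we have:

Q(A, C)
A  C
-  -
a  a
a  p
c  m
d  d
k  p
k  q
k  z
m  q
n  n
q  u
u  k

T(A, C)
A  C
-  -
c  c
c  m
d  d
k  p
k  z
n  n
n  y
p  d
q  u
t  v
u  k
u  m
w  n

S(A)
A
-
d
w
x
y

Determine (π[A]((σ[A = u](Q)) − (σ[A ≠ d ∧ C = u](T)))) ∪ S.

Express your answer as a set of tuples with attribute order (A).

Selection A = u: {(u, k)}
Selection A ≠ d ∧ C = u: {(q, u)}
Set difference of the two operands is {(u, k)}.
Keep only column(s) A: {u}
Set union of the two operands is {d, u, w, x, y}.

{d, u, w, x, y}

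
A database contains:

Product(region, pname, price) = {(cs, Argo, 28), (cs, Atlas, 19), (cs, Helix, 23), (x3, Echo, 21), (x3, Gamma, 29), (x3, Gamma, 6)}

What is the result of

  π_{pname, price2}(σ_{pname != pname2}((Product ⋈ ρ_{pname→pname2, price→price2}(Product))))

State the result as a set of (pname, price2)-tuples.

ρ[pname→pname2, price→price2]: schema becomes (region, pname2, price2); tuples unchanged.
Natural join on region: {(cs, Argo, 28, Argo, 28), (cs, Argo, 28, Atlas, 19), (cs, Argo, 28, Helix, 23), (cs, Atlas, 19, Argo, 28), (cs, Atlas, 19, Atlas, 19), (cs, Atlas, 19, Helix, 23), (cs, Helix, 23, Argo, 28), (cs, Helix, 23, Atlas, 19), (cs, Helix, 23, Helix, 23), (x3, Echo, 21, Echo, 21), (x3, Echo, 21, Gamma, 29), (x3, Echo, 21, Gamma, 6), (x3, Gamma, 29, Echo, 21), (x3, Gamma, 29, Gamma, 29), (x3, Gamma, 29, Gamma, 6), (x3, Gamma, 6, Echo, 21), (x3, Gamma, 6, Gamma, 29), (x3, Gamma, 6, Gamma, 6)}
Selection pname != pname2: {(cs, Argo, 28, Atlas, 19), (cs, Argo, 28, Helix, 23), (cs, Atlas, 19, Argo, 28), (cs, Atlas, 19, Helix, 23), (cs, Helix, 23, Argo, 28), (cs, Helix, 23, Atlas, 19), (x3, Echo, 21, Gamma, 29), (x3, Echo, 21, Gamma, 6), (x3, Gamma, 29, Echo, 21), (x3, Gamma, 6, Echo, 21)}
π[pname, price2]: project onto (pname, price2) (1 duplicate(s) eliminated) → {(Argo, 19), (Argo, 23), (Atlas, 23), (Atlas, 28), (Echo, 29), (Echo, 6), (Gamma, 21), (Helix, 19), (Helix, 28)}

{(Argo, 19), (Argo, 23), (Atlas, 23), (Atlas, 28), (Echo, 29), (Echo, 6), (Gamma, 21), (Helix, 19), (Helix, 28)}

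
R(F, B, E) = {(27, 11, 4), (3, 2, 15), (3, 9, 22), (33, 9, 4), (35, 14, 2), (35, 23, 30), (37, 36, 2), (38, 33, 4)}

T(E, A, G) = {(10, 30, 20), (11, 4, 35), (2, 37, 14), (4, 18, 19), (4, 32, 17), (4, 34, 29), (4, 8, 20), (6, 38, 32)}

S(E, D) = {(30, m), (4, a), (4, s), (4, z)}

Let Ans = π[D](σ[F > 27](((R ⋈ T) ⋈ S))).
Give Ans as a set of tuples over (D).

{a, s, z}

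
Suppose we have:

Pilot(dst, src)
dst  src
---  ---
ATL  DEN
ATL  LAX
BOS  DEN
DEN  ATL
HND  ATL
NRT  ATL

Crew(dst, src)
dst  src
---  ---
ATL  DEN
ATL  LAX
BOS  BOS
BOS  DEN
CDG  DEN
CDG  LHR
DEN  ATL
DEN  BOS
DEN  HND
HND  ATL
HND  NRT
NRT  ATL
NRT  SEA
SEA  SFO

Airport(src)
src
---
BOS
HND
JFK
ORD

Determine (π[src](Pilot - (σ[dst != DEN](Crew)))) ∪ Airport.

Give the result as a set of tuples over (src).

{ATL, BOS, HND, JFK, ORD}

Filtering on dst != DEN leaves {(ATL, DEN), (ATL, LAX), (BOS, BOS), (BOS, DEN), (CDG, DEN), (CDG, LHR), (HND, ATL), (HND, NRT), (NRT, ATL), (NRT, SEA), (SEA, SFO)}.
Set difference of the two operands is {(DEN, ATL)}.
π[src]: project onto (src) → {ATL}
Set union of the two operands is {ATL, BOS, HND, JFK, ORD}.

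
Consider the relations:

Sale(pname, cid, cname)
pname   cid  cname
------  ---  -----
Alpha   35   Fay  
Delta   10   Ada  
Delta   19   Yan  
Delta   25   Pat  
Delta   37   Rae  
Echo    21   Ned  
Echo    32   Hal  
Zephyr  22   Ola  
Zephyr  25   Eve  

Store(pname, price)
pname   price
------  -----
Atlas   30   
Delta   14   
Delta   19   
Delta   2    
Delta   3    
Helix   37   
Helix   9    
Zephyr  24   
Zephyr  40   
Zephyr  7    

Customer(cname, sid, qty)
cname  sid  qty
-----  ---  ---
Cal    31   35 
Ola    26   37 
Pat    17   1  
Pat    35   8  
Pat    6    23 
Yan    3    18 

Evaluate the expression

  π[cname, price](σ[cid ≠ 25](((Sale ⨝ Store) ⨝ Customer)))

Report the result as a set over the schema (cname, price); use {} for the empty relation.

{(Ola, 24), (Ola, 40), (Ola, 7), (Yan, 14), (Yan, 19), (Yan, 2), (Yan, 3)}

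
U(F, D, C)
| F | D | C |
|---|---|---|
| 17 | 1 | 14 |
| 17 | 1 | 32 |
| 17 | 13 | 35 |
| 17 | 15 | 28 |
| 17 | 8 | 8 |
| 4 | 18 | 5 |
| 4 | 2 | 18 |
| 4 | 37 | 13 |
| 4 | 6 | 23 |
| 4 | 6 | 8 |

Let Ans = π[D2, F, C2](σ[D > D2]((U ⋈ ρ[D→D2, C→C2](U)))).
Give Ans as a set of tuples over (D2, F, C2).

{(1, 17, 14), (1, 17, 32), (13, 17, 35), (18, 4, 5), (2, 4, 18), (6, 4, 23), (6, 4, 8), (8, 17, 8)}

ρ[D→D2, C→C2]: schema becomes (F, D2, C2); tuples unchanged.
Joining U and ρ[D→D2, C→C2](U) on F yields {(17, 1, 14, 1, 14), (17, 1, 14, 1, 32), (17, 1, 14, 13, 35), (17, 1, 14, 15, 28), (17, 1, 14, 8, 8), (17, 1, 32, 1, 14), (17, 1, 32, 1, 32), (17, 1, 32, 13, 35), (17, 1, 32, 15, 28), (17, 1, 32, 8, 8), (17, 13, 35, 1, 14), (17, 13, 35, 1, 32), (17, 13, 35, 13, 35), (17, 13, 35, 15, 28), (17, 13, 35, 8, 8), (17, 15, 28, 1, 14), (17, 15, 28, 1, 32), (17, 15, 28, 13, 35), (17, 15, 28, 15, 28), (17, 15, 28, 8, 8), (17, 8, 8, 1, 14), (17, 8, 8, 1, 32), (17, 8, 8, 13, 35), (17, 8, 8, 15, 28), (17, 8, 8, 8, 8), (4, 18, 5, 18, 5), (4, 18, 5, 2, 18), (4, 18, 5, 37, 13), (4, 18, 5, 6, 23), (4, 18, 5, 6, 8), (4, 2, 18, 18, 5), (4, 2, 18, 2, 18), (4, 2, 18, 37, 13), (4, 2, 18, 6, 23), (4, 2, 18, 6, 8), (4, 37, 13, 18, 5), (4, 37, 13, 2, 18), (4, 37, 13, 37, 13), (4, 37, 13, 6, 23), (4, 37, 13, 6, 8), (4, 6, 23, 18, 5), (4, 6, 23, 2, 18), (4, 6, 23, 37, 13), (4, 6, 23, 6, 23), (4, 6, 23, 6, 8), (4, 6, 8, 18, 5), (4, 6, 8, 2, 18), (4, 6, 8, 37, 13), (4, 6, 8, 6, 23), (4, 6, 8, 6, 8)}.
σ[D > D2]: keep tuples satisfying D > D2 → {(17, 13, 35, 1, 14), (17, 13, 35, 1, 32), (17, 13, 35, 8, 8), (17, 15, 28, 1, 14), (17, 15, 28, 1, 32), (17, 15, 28, 13, 35), (17, 15, 28, 8, 8), (17, 8, 8, 1, 14), (17, 8, 8, 1, 32), (4, 18, 5, 2, 18), (4, 18, 5, 6, 23), (4, 18, 5, 6, 8), (4, 37, 13, 18, 5), (4, 37, 13, 2, 18), (4, 37, 13, 6, 23), (4, 37, 13, 6, 8), (4, 6, 23, 2, 18), (4, 6, 8, 2, 18)}
π_{D2, F, C2} gives {(1, 17, 14), (1, 17, 32), (13, 17, 35), (18, 4, 5), (2, 4, 18), (6, 4, 23), (6, 4, 8), (8, 17, 8)} (10 duplicate(s) eliminated).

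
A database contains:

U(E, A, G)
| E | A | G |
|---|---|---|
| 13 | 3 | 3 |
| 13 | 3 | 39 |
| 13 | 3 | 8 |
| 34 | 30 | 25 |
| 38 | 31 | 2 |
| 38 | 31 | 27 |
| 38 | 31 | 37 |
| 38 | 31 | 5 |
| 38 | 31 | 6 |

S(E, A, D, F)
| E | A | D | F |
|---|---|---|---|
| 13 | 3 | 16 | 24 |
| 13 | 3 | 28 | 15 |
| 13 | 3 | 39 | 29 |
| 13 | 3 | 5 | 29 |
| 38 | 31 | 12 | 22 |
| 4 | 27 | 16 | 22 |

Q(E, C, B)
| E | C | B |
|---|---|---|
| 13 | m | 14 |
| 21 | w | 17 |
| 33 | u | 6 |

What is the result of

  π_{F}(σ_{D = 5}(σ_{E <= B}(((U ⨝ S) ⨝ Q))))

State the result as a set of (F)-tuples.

Natural join on E, A: {(13, 3, 3, 16, 24), (13, 3, 3, 28, 15), (13, 3, 3, 39, 29), (13, 3, 3, 5, 29), (13, 3, 39, 16, 24), (13, 3, 39, 28, 15), (13, 3, 39, 39, 29), (13, 3, 39, 5, 29), (13, 3, 8, 16, 24), (13, 3, 8, 28, 15), (13, 3, 8, 39, 29), (13, 3, 8, 5, 29), (38, 31, 2, 12, 22), (38, 31, 27, 12, 22), (38, 31, 37, 12, 22), (38, 31, 5, 12, 22), (38, 31, 6, 12, 22)}
Natural join on E: {(13, 3, 3, 16, 24, m, 14), (13, 3, 3, 28, 15, m, 14), (13, 3, 3, 39, 29, m, 14), (13, 3, 3, 5, 29, m, 14), (13, 3, 39, 16, 24, m, 14), (13, 3, 39, 28, 15, m, 14), (13, 3, 39, 39, 29, m, 14), (13, 3, 39, 5, 29, m, 14), (13, 3, 8, 16, 24, m, 14), (13, 3, 8, 28, 15, m, 14), (13, 3, 8, 39, 29, m, 14), (13, 3, 8, 5, 29, m, 14)}
σ[E <= B]: keep tuples satisfying E <= B → {(13, 3, 3, 16, 24, m, 14), (13, 3, 3, 28, 15, m, 14), (13, 3, 3, 39, 29, m, 14), (13, 3, 3, 5, 29, m, 14), (13, 3, 39, 16, 24, m, 14), (13, 3, 39, 28, 15, m, 14), (13, 3, 39, 39, 29, m, 14), (13, 3, 39, 5, 29, m, 14), (13, 3, 8, 16, 24, m, 14), (13, 3, 8, 28, 15, m, 14), (13, 3, 8, 39, 29, m, 14), (13, 3, 8, 5, 29, m, 14)}
σ[D = 5]: keep tuples satisfying D = 5 → {(13, 3, 3, 5, 29, m, 14), (13, 3, 39, 5, 29, m, 14), (13, 3, 8, 5, 29, m, 14)}
π_{F} gives {29} (2 duplicate(s) eliminated).

{29}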